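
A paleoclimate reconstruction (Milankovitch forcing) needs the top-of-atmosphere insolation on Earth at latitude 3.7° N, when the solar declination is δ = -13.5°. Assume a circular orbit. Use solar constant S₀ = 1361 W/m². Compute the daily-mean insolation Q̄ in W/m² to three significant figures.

Q̄ ≈ 410 W/m²

cos H₀ = −tan(+3.7°) tan(-13.500°) = 0.0155, H₀ = 1.5553 rad.
Bracket: H₀ sin φ sin δ + cos φ cos δ sin H₀ = 1.5553×0.06453×-0.23345 + 0.99792×0.97237×0.99988 = -0.023430 + 0.970231 = 0.946801.
Q̄ = (S₀/π) × [bracket] = (1361/π) × 0.946801 = 410.2 W/m².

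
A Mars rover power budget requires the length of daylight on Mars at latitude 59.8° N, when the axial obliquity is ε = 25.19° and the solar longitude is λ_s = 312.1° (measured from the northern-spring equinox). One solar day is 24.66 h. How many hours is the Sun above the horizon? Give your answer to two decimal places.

7.55 h

Solar declination: sin δ = sin ε · sin λ_s = sin 25.19° × sin 312.1° = -0.31580, so δ = -18.409°.
cos H₀ = −tan φ · tan δ = −tan(+59.8°) × tan(-18.409°) = 0.5719, so H₀ = 0.9620 rad = 55.12°.
Daylight = 2H₀/(2π) × 24.66 h = (0.9620/π) × 24.66 = 7.55 h.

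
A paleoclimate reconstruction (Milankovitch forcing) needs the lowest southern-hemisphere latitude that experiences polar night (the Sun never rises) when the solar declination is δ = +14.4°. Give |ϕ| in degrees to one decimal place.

Polar night requires cos h₀ = −tan ϕ tan δ ≥ 1, i.e. tan ϕ tan δ ≤ −1.
The boundary is |tan ϕ| · |tan δ| = 1, so |ϕ| = 90° − |δ| = 90° − 14.4° = 75.6° in the southern hemisphere.

|ϕ| = 75.6°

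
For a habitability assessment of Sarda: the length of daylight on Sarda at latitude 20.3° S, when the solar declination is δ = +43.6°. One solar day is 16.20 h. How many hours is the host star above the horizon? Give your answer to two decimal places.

6.24 h

cos H₀ = −tan φ · tan δ = −tan(-20.3°) × tan(+43.600°) = 0.3523, so H₀ = 1.2108 rad = 69.37°.
Daylight = 2H₀/(2π) × 16.20 h = (1.2108/π) × 16.20 = 6.24 h.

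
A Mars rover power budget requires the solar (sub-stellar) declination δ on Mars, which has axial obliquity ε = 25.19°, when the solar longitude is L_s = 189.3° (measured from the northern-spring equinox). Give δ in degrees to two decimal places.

δ = -3.94°

sin δ = sin ε · sin L_s = sin 25.19° × sin 189.3° = -0.068782.
δ = arcsin(-0.068782) = -3.94°.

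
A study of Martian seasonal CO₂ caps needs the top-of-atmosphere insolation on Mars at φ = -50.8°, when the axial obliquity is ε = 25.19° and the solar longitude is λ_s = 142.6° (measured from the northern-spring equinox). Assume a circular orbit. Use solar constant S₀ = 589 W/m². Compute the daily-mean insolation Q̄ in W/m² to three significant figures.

Solar declination: sin δ = sin ε · sin λ_s = sin 25.19° × sin 142.6° = 0.25851, so δ = +14.982°.
cos H₀ = −tan(-50.8°) tan(+14.982°) = 0.3281, H₀ = 1.2365 rad.
Bracket: H₀ sin φ sin δ + cos φ cos δ sin H₀ = 1.2365×-0.77494×0.25851 + 0.63203×0.96601×0.94464 = -0.247708 + 0.576747 = 0.329039.
Q̄ = (S₀/π) × [bracket] = (589/π) × 0.329039 = 61.69 W/m².

Q̄ ≈ 61.7 W/m²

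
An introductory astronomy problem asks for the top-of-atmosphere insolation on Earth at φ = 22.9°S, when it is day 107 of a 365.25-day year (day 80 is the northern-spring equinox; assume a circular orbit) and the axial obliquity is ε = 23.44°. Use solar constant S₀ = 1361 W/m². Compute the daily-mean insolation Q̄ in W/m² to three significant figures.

Solar longitude: λ_s = 360° × (107 − 80)/365.25 = 26.612°.
sin δ = sin 23.44° × sin 26.612° = 0.17819, so δ = +10.264°.
cos H₀ = −tan(-22.9°) tan(+10.264°) = 0.0765, H₀ = 1.4942 rad.
Bracket: H₀ sin φ sin δ + cos φ cos δ sin H₀ = 1.4942×-0.38912×0.17819 + 0.92119×0.98400×0.99707 = -0.103604 + 0.903795 = 0.800191.
Q̄ = (S₀/π) × [bracket] = (1361/π) × 0.800191 = 346.7 W/m².

Q̄ ≈ 347 W/m²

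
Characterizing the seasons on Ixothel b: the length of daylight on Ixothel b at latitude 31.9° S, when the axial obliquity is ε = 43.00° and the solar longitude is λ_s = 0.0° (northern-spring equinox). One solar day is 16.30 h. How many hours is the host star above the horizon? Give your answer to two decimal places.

8.15 h

Solar declination: sin δ = sin ε · sin λ_s = sin 43.00° × sin 0.0° = 0.00000, so δ = +0.000°.
cos H₀ = −tan φ · tan δ = −tan(-31.9°) × tan(+0.000°) = 0.0000, so H₀ = 1.5708 rad = 90.00°.
Daylight = 2H₀/(2π) × 16.30 h = (1.5708/π) × 16.30 = 8.15 h.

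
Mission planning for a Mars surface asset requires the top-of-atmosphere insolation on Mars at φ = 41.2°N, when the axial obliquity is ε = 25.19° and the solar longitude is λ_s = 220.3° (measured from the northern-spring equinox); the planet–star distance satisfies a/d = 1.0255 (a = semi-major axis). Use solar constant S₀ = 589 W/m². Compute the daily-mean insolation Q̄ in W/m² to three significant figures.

Q̄ ≈ 91.0 W/m²

Solar declination: sin δ = sin ε · sin λ_s = sin 25.19° × sin 220.3° = -0.27529, so δ = -15.979°.
cos H₀ = −tan(+41.2°) tan(-15.979°) = 0.2507, H₀ = 1.3174 rad.
Bracket: H₀ sin φ sin δ + cos φ cos δ sin H₀ = 1.3174×0.65869×-0.27529 + 0.75241×0.96136×0.96807 = -0.238885 + 0.700241 = 0.461356.
Inverse-square distance factor (a/d)² = 1.0255² = 1.051650.
Q̄ = (S₀/π) × 1.051650 × [bracket] = (589/π) × 1.051650 × 0.461356 = 90.96 W/m².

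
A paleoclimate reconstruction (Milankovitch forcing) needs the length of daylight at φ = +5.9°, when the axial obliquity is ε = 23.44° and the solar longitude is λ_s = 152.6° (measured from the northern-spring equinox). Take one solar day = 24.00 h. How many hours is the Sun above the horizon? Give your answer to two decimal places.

Solar declination: sin δ = sin ε · sin λ_s = sin 23.44° × sin 152.6° = 0.18306, so δ = +10.548°.
cos H₀ = −tan φ · tan δ = −tan(+5.9°) × tan(+10.548°) = -0.0192, so H₀ = 1.5900 rad = 91.10°.
Daylight = 2H₀/(2π) × 24.00 h = (1.5900/π) × 24.00 = 12.15 h.

12.15 h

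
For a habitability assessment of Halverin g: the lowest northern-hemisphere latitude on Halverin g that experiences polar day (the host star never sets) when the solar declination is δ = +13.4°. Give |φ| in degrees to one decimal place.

Polar day requires cos H₀ = −tan φ tan δ ≤ −1, i.e. tan φ tan δ ≥ 1.
The boundary is |tan φ| · |tan δ| = 1, so |φ| = 90° − |δ| = 90° − 13.4° = 76.6° in the northern hemisphere.

|φ| = 76.6°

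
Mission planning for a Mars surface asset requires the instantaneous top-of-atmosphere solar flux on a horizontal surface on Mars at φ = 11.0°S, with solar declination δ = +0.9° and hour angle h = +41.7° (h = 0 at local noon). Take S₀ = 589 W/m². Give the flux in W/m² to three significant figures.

cos θ_z = sin φ sin δ + cos φ cos δ cos h = -0.002997 + 0.732830 = 0.729833.
Flux = S₀ · cos θ_z = 589 × 0.729833 = 429.9 W/m².

430 W/m²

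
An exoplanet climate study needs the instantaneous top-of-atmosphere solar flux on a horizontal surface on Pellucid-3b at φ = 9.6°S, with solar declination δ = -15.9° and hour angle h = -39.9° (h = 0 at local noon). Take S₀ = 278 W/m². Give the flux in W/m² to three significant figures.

cos θ_z = sin φ sin δ + cos φ cos δ cos h = 0.045688 + 0.727482 = 0.773170.
Flux = S₀ · cos θ_z = 278 × 0.773170 = 214.9 W/m².

215 W/m²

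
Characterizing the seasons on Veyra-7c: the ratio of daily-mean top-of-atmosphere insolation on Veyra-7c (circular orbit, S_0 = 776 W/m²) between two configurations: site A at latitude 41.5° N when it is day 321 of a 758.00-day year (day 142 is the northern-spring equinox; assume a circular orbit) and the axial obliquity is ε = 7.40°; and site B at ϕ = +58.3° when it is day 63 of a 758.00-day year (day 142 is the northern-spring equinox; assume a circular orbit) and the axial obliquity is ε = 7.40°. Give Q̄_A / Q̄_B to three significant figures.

— Configuration A (ϕ=+41.5°):
Solar longitude: L_s = 360° × (321 − 142)/758.00 = 85.013°.
sin δ = sin 7.40° × sin 85.013° = 0.12831, so δ = +7.372°.
cos h₀ = −tan(+41.5°) tan(+7.372°) = -0.1145, h₀ = 1.6855 rad.
Bracket: h₀ sin ϕ sin δ + cos ϕ cos δ sin h₀ = 1.6855×0.66262×0.12831 + 0.74896×0.99173×0.99343 = 0.143303 + 0.737886 = 0.881189.
Q̄ = (S_0/π) × [bracket] = (776/π) × 0.881189 = 217.66 W/m².
— Configuration B (ϕ=+58.3°):
Solar longitude: L_s = 360° × (63 − 142)/758.00 = -37.520°, i.e. -37.520° + 360° = 322.480°.
sin δ = sin 7.40° × sin 322.480° = -0.07844, so δ = -4.499°.
cos h₀ = −tan(+58.3°) tan(-4.499°) = 0.1274, h₀ = 1.4430 rad.
Bracket: h₀ sin ϕ sin δ + cos ϕ cos δ sin h₀ = 1.4430×0.85081×-0.07844 + 0.52547×0.99692×0.99185 = -0.096302 + 0.519582 = 0.423280.
Q̄ = (S_0/π) × [bracket] = (776/π) × 0.423280 = 104.55 W/m².
Ratio Q̄_A / Q̄_B = 217.66 / 104.55 = 2.082.

Q̄_A / Q̄_B ≈ 2.08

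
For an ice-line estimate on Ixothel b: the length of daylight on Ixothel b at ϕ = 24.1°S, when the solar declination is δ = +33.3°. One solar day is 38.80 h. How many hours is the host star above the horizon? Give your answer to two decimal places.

cos h₀ = −tan ϕ · tan δ = −tan(-24.1°) × tan(+33.300°) = 0.2938, so h₀ = 1.2726 rad = 72.91°.
Daylight = 2h₀/(2π) × 38.80 h = (1.2726/π) × 38.80 = 15.72 h.

15.72 h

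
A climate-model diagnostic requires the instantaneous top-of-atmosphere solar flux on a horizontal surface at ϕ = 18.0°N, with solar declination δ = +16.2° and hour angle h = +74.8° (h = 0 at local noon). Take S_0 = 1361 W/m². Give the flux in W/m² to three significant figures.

cos θ_z = sin ϕ sin δ + cos ϕ cos δ cos h = 0.086213 + 0.239456 = 0.325669.
Flux = S_0 · cos θ_z = 1361 × 0.325669 = 443.2 W/m².

443 W/m²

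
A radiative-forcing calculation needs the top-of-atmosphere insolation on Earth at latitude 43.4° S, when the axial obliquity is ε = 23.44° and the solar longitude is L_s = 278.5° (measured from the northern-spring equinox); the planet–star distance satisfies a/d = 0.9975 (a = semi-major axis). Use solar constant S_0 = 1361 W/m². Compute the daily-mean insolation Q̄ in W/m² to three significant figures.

Solar declination: sin δ = sin ε · sin L_s = sin 23.44° × sin 278.5° = -0.39342, so δ = -23.167°.
cos h₀ = −tan(-43.4°) tan(-23.167°) = -0.4047, h₀ = 1.9874 rad.
Bracket: h₀ sin ϕ sin δ + cos ϕ cos δ sin h₀ = 1.9874×-0.68709×-0.39342 + 0.72657×0.91936×0.91446 = 0.537224 + 0.610840 = 1.148064.
Inverse-square distance factor (a/d)² = 0.9975² = 0.995006.
Q̄ = (S_0/π) × 0.995006 × [bracket] = (1361/π) × 0.995006 × 1.148064 = 494.9 W/m².

Q̄ ≈ 495 W/m²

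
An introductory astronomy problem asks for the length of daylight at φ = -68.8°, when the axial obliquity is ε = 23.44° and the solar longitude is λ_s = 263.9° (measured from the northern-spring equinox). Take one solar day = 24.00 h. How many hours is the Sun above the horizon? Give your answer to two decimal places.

Solar declination: sin δ = sin ε · sin λ_s = sin 23.44° × sin 263.9° = -0.39554, so δ = -23.299°.
Sunrise equation: cos H₀ = −tan φ · tan δ = -1.1103 ≤ −1, so the Sun never sets (polar day) and H₀ = π.
Daylight = 2H₀/(2π) × 24.00 h = (3.1416/π) × 24.00 = 24.00 h.

24.00 h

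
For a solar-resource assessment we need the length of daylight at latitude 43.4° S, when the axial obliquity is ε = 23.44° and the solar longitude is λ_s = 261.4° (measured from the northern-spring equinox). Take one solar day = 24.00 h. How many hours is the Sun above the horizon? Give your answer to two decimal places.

15.18 h

Solar declination: sin δ = sin ε · sin λ_s = sin 23.44° × sin 261.4° = -0.39332, so δ = -23.161°.
cos H₀ = −tan φ · tan δ = −tan(-43.4°) × tan(-23.161°) = -0.4045, so H₀ = 1.9873 rad = 113.86°.
Daylight = 2H₀/(2π) × 24.00 h = (1.9873/π) × 24.00 = 15.18 h.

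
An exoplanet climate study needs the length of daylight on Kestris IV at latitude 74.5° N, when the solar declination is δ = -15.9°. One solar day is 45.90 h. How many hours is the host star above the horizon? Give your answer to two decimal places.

0.00 h

cos H₀ = −tan φ · tan δ = 1.0272 ≥ 1, so the host star never rises (polar night) and H₀ = 0.
Daylight = 2H₀/(2π) × 45.90 h = (0.0000/π) × 45.90 = 0.00 h.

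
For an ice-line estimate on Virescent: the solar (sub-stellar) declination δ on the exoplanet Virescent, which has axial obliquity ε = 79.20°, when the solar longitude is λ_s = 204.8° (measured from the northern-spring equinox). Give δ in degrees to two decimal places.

sin δ = sin ε · sin λ_s = sin 79.20° × sin 204.8° = -0.412022.
δ = arcsin(-0.412022) = -24.33°.

δ = -24.33°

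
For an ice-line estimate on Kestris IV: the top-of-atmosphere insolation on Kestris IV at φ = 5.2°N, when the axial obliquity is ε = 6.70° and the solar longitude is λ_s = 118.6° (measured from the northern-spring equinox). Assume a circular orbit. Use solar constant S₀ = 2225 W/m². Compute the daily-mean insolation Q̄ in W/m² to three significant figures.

Solar declination: sin δ = sin ε · sin λ_s = sin 6.70° × sin 118.6° = 0.10243, so δ = +5.879°.
cos H₀ = −tan(+5.2°) tan(+5.879°) = -0.0094, H₀ = 1.5802 rad.
Bracket: H₀ sin φ sin δ + cos φ cos δ sin H₀ = 1.5802×0.09063×0.10243 + 0.99588×0.99474×0.99996 = 0.014669 + 0.990602 = 1.005271.
Q̄ = (S₀/π) × [bracket] = (2225/π) × 1.005271 = 712.0 W/m².

Q̄ ≈ 712 W/m²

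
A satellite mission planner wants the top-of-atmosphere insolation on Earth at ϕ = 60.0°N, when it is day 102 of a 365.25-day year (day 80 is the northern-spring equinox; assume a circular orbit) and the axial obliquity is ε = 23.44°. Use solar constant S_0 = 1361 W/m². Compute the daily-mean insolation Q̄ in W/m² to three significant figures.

Q̄ ≈ 308 W/m²

Solar longitude: L_s = 360° × (102 − 80)/365.25 = 21.684°.
sin δ = sin 23.44° × sin 21.684° = 0.14698, so δ = +8.452°.
cos h₀ = −tan(+60.0°) tan(+8.452°) = -0.2574, h₀ = 1.8311 rad.
Bracket: h₀ sin ϕ sin δ + cos ϕ cos δ sin h₀ = 1.8311×0.86603×0.14698 + 0.50000×0.98914×0.96631 = 0.233079 + 0.477908 = 0.710987.
Q̄ = (S_0/π) × [bracket] = (1361/π) × 0.710987 = 308.0 W/m².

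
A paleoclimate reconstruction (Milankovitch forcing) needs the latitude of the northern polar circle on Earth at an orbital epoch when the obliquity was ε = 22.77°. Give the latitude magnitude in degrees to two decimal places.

The polar circle is the lowest latitude that experiences at least one full rotation of continuous daylight at the northern-summer solstice; it lies at |ϕ| = 90° − ε = 90° − 22.77° = 67.23°.

67.23°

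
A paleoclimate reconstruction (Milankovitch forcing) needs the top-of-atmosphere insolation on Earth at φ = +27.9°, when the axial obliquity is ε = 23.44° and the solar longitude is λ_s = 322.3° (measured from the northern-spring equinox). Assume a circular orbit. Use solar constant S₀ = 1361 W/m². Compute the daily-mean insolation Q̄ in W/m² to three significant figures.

Q̄ ≈ 297 W/m²

Solar declination: sin δ = sin ε · sin λ_s = sin 23.44° × sin 322.3° = -0.24326, so δ = -14.079°.
cos H₀ = −tan(+27.9°) tan(-14.079°) = 0.1328, H₀ = 1.4376 rad.
Bracket: H₀ sin φ sin δ + cos φ cos δ sin H₀ = 1.4376×0.46793×-0.24326 + 0.88377×0.96996×0.99114 = -0.163640 + 0.849627 = 0.685987.
Q̄ = (S₀/π) × [bracket] = (1361/π) × 0.685987 = 297.2 W/m².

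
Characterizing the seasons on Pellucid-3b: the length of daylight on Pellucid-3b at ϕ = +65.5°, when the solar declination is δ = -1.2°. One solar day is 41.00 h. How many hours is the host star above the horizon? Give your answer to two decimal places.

19.90 h

cos h₀ = −tan ϕ · tan δ = −tan(+65.5°) × tan(-1.200°) = 0.0460, so h₀ = 1.5248 rad = 87.37°.
Daylight = 2h₀/(2π) × 41.00 h = (1.5248/π) × 41.00 = 19.90 h.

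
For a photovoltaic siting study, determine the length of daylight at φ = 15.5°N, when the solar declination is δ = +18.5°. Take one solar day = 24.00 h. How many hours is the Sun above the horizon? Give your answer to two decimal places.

cos H₀ = −tan φ · tan δ = −tan(+15.5°) × tan(+18.500°) = -0.0928, so H₀ = 1.6637 rad = 95.32°.
Daylight = 2H₀/(2π) × 24.00 h = (1.6637/π) × 24.00 = 12.71 h.

12.71 h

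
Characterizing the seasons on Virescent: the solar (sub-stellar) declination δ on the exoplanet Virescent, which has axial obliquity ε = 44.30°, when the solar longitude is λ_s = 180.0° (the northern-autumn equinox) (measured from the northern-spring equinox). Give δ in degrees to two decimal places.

δ = +0.00°

sin δ = sin ε · sin λ_s = sin 44.30° × sin 180.0° = 0.000000.
δ = arcsin(0.000000) = +0.00°.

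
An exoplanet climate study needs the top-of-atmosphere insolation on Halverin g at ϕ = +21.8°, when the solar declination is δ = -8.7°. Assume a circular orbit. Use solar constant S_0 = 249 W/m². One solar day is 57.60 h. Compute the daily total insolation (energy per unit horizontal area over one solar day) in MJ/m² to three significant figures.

13.7 MJ/m²

cos h₀ = −tan(+21.8°) tan(-8.700°) = 0.0612, h₀ = 1.5096 rad.
Bracket: h₀ sin ϕ sin δ + cos ϕ cos δ sin h₀ = 1.5096×0.37137×-0.15126 + 0.92849×0.98849×0.99813 = -0.084799 + 0.916087 = 0.831288.
Q̄ = (S_0/π) × [bracket] = (249/π) × 0.831288 = 65.887 W/m².
Daily total = Q̄ × 57.60 h × 3600 s/h = 65.887 × 57.60 × 3600 / 10⁶ = 13.66 MJ/m².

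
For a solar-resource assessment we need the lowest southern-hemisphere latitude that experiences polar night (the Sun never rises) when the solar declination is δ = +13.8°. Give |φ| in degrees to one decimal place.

|φ| = 76.2°

Polar night requires cos H₀ = −tan φ tan δ ≥ 1, i.e. tan φ tan δ ≤ −1.
The boundary is |tan φ| · |tan δ| = 1, so |φ| = 90° − |δ| = 90° − 13.8° = 76.2° in the southern hemisphere.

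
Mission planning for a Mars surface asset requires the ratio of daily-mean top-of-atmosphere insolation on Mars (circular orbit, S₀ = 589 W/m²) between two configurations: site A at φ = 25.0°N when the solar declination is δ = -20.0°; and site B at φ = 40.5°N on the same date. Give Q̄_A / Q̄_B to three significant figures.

— Configuration A (φ=+25.0°):
cos H₀ = −tan(+25.0°) tan(-20.000°) = 0.1697, H₀ = 1.4002 rad.
Bracket: H₀ sin φ sin δ + cos φ cos δ sin H₀ = 1.4002×0.42262×-0.34202 + 0.90631×0.93969×0.98549 = -0.202391 + 0.839293 = 0.636902.
Q̄ = (S₀/π) × [bracket] = (589/π) × 0.636902 = 119.41 W/m².
— Configuration B (φ=+40.5°):
cos H₀ = −tan(+40.5°) tan(-20.000°) = 0.3109, H₀ = 1.2547 rad.
Bracket: H₀ sin φ sin δ + cos φ cos δ sin H₀ = 1.2547×0.64945×-0.34202 + 0.76041×0.93969×0.95046 = -0.278700 + 0.679151 = 0.400451.
Q̄ = (S₀/π) × [bracket] = (589/π) × 0.400451 = 75.078 W/m².
Ratio Q̄_A / Q̄_B = 119.41 / 75.078 = 1.590.

Q̄_A / Q̄_B ≈ 1.59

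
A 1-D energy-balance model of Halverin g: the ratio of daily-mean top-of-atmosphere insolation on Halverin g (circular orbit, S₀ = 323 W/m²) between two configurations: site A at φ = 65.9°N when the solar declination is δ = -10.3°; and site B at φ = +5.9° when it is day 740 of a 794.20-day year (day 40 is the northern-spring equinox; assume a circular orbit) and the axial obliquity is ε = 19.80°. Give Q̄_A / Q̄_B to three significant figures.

— Configuration A (φ=+65.9°):
cos H₀ = −tan(+65.9°) tan(-10.300°) = 0.4063, H₀ = 1.1524 rad.
Bracket: H₀ sin φ sin δ + cos φ cos δ sin H₀ = 1.1524×0.91283×-0.17880 + 0.40833×0.98389×0.91376 = -0.188088 + 0.367105 = 0.179017.
Q̄ = (S₀/π) × [bracket] = (323/π) × 0.179017 = 18.405 W/m².
— Configuration B (φ=+5.9°):
Solar longitude: λ_s = 360° × (740 − 40)/794.20 = 317.300°.
sin δ = sin 19.80° × sin 317.300° = -0.22972, so δ = -13.280°.
cos H₀ = −tan(+5.9°) tan(-13.280°) = 0.0244, H₀ = 1.5464 rad.
Bracket: H₀ sin φ sin δ + cos φ cos δ sin H₀ = 1.5464×0.10279×-0.22972 + 0.99470×0.97326×0.99970 = -0.036515 + 0.967811 = 0.931296.
Q̄ = (S₀/π) × [bracket] = (323/π) × 0.931296 = 95.750 W/m².
Ratio Q̄_A / Q̄_B = 18.405 / 95.750 = 0.1922.

Q̄_A / Q̄_B ≈ 0.192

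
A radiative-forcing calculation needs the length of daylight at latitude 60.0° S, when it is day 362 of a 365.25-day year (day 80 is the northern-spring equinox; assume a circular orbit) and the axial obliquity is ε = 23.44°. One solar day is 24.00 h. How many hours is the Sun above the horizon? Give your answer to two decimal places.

Solar longitude: λ_s = 360° × (362 − 80)/365.25 = 277.947°.
sin δ = sin 23.44° × sin 277.947° = -0.39397, so δ = -23.202°.
cos H₀ = −tan φ · tan δ = −tan(-60.0°) × tan(-23.202°) = -0.7424, so H₀ = 2.4075 rad = 137.94°.
Daylight = 2H₀/(2π) × 24.00 h = (2.4075/π) × 24.00 = 18.39 h.

18.39 h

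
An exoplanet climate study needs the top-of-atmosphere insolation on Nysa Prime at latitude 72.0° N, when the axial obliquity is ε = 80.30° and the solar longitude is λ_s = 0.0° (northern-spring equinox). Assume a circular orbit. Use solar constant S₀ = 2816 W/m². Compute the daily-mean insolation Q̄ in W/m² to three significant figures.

Q̄ ≈ 277 W/m²

Solar declination: sin δ = sin ε · sin λ_s = sin 80.30° × sin 0.0° = 0.00000, so δ = +0.000°.
cos H₀ = −tan(+72.0°) tan(+0.000°) = -0.0000, H₀ = 1.5708 rad.
Bracket: H₀ sin φ sin δ + cos φ cos δ sin H₀ = 1.5708×0.95106×0.00000 + 0.30902×1.00000×1.00000 = 0.000000 + 0.309020 = 0.309020.
Q̄ = (S₀/π) × [bracket] = (2816/π) × 0.309020 = 277.0 W/m².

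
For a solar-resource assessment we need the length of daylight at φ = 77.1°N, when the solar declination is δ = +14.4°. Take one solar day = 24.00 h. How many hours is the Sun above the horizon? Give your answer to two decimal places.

24.00 h

Sunrise equation: cos H₀ = −tan φ · tan δ = -1.1211 ≤ −1, so the Sun never sets (polar day) and H₀ = π.
Daylight = 2H₀/(2π) × 24.00 h = (3.1416/π) × 24.00 = 24.00 h.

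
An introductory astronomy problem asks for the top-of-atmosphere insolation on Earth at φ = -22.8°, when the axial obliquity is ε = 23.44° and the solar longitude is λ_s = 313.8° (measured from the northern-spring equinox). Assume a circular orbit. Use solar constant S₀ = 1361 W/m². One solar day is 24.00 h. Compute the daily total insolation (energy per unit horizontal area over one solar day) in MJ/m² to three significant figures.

39.9 MJ/m²

Solar declination: sin δ = sin ε · sin λ_s = sin 23.44° × sin 313.8° = -0.28711, so δ = -16.685°.
cos H₀ = −tan(-22.8°) tan(-16.685°) = -0.1260, H₀ = 1.6971 rad.
Bracket: H₀ sin φ sin δ + cos φ cos δ sin H₀ = 1.6971×-0.38752×-0.28711 + 0.92186×0.95790×0.99203 = 0.188821 + 0.876012 = 1.064833.
Q̄ = (S₀/π) × [bracket] = (1361/π) × 1.064833 = 461.31 W/m².
Daily total = Q̄ × 24.00 h × 3600 s/h = 461.31 × 24.00 × 3600 / 10⁶ = 39.86 MJ/m².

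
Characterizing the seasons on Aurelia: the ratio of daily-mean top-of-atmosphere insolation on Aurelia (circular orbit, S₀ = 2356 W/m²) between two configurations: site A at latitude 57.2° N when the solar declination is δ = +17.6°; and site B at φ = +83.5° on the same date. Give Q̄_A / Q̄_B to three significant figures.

— Configuration A (φ=+57.2°):
cos H₀ = −tan(+57.2°) tan(+17.600°) = -0.4922, H₀ = 2.0854 rad.
Bracket: H₀ sin φ sin δ + cos φ cos δ sin H₀ = 2.0854×0.84057×0.30237 + 0.54171×0.95319×0.87047 = 0.530032 + 0.449469 = 0.979501.
Q̄ = (S₀/π) × [bracket] = (2356/π) × 0.979501 = 734.57 W/m².
— Configuration B (φ=+83.5°):
cos H₀ = −tan(+83.5°) tan(+17.600°) = -2.7842 ≤ −1 ⇒ polar day, H₀ = π.
Bracket: H₀ sin φ sin δ + cos φ cos δ sin H₀ = 3.1416×0.99357×0.30237 + 0.11320×0.95319×0.00000 = 0.943818 + 0.000000 = 0.943818.
Q̄ = (S₀/π) × [bracket] = (2356/π) × 0.943818 = 707.81 W/m².
Ratio Q̄_A / Q̄_B = 734.57 / 707.81 = 1.038.

Q̄_A / Q̄_B ≈ 1.04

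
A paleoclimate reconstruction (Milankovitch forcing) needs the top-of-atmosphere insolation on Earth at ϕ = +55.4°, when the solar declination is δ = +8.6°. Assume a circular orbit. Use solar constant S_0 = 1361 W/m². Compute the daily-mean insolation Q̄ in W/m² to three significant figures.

cos h₀ = −tan(+55.4°) tan(+8.600°) = -0.2192, h₀ = 1.7918 rad.
Bracket: h₀ sin ϕ sin δ + cos ϕ cos δ sin h₀ = 1.7918×0.82314×0.14954 + 0.56784×0.98876×0.97567 = 0.220557 + 0.547797 = 0.768354.
Q̄ = (S_0/π) × [bracket] = (1361/π) × 0.768354 = 332.9 W/m².

Q̄ ≈ 333 W/m²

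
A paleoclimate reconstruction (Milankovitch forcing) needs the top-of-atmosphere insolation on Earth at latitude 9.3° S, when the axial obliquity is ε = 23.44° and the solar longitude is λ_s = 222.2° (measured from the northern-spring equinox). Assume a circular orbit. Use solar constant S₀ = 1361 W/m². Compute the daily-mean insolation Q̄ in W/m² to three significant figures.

Solar declination: sin δ = sin ε · sin λ_s = sin 23.44° × sin 222.2° = -0.26720, so δ = -15.498°.
cos H₀ = −tan(-9.3°) tan(-15.498°) = -0.0454, H₀ = 1.6162 rad.
Bracket: H₀ sin φ sin δ + cos φ cos δ sin H₀ = 1.6162×-0.16160×-0.26720 + 0.98686×0.96364×0.99897 = 0.069787 + 0.949998 = 1.019785.
Q̄ = (S₀/π) × [bracket] = (1361/π) × 1.019785 = 441.8 W/m².

Q̄ ≈ 442 W/m²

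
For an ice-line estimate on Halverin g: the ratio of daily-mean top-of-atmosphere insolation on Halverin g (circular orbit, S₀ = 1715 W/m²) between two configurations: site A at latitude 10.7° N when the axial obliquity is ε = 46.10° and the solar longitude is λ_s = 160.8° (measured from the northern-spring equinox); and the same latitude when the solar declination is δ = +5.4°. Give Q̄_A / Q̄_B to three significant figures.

Q̄_A / Q̄_B ≈ 1.02

— Configuration A (φ=+10.7°):
Solar declination: sin δ = sin ε · sin λ_s = sin 46.10° × sin 160.8° = 0.23697, so δ = +13.707°.
cos H₀ = −tan(+10.7°) tan(+13.707°) = -0.0461, H₀ = 1.6169 rad.
Bracket: H₀ sin φ sin δ + cos φ cos δ sin H₀ = 1.6169×0.18567×0.23697 + 0.98261×0.97152×0.99894 = 0.071141 + 0.953613 = 1.024754.
Q̄ = (S₀/π) × [bracket] = (1715/π) × 1.024754 = 559.41 W/m².
— Configuration B (φ=+10.7°):
cos H₀ = −tan(+10.7°) tan(+5.400°) = -0.0179, H₀ = 1.5887 rad.
Bracket: H₀ sin φ sin δ + cos φ cos δ sin H₀ = 1.5887×0.18567×0.09411 + 0.98261×0.99556×0.99984 = 0.027760 + 0.978091 = 1.005851.
Q̄ = (S₀/π) × [bracket] = (1715/π) × 1.005851 = 549.10 W/m².
Ratio Q̄_A / Q̄_B = 559.41 / 549.10 = 1.019.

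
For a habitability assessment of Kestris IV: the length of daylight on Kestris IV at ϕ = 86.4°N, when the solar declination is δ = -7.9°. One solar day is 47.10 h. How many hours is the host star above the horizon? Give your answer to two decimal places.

0.00 h

cos h₀ = −tan ϕ · tan δ = 2.2056 ≥ 1, so the host star never rises (polar night) and h₀ = 0.
Daylight = 2h₀/(2π) × 47.10 h = (0.0000/π) × 47.10 = 0.00 h.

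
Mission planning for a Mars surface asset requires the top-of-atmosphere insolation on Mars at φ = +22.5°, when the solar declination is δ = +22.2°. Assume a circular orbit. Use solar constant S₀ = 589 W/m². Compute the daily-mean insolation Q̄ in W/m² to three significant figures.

cos H₀ = −tan(+22.5°) tan(+22.200°) = -0.1690, H₀ = 1.7406 rad.
Bracket: H₀ sin φ sin δ + cos φ cos δ sin H₀ = 1.7406×0.38268×0.37784 + 0.92388×0.92587×0.98561 = 0.251677 + 0.843084 = 1.094761.
Q̄ = (S₀/π) × [bracket] = (589/π) × 1.094761 = 205.3 W/m².

Q̄ ≈ 205 W/m²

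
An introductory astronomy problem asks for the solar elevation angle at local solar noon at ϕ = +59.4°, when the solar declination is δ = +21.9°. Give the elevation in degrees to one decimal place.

52.5°

At local noon the hour angle is zero, so the zenith angle equals |ϕ − δ| = |+59.4° − (+21.900°)| = 37.500°.
Elevation = 90° − 37.500° = 52.5°.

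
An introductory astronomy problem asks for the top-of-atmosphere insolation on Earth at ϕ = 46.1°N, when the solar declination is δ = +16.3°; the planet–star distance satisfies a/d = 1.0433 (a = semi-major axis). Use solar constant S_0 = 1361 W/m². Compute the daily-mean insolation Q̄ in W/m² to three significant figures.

Q̄ ≈ 478 W/m²

cos h₀ = −tan(+46.1°) tan(+16.300°) = -0.3039, h₀ = 1.8795 rad.
Bracket: h₀ sin ϕ sin δ + cos ϕ cos δ sin h₀ = 1.8795×0.72055×0.28067 + 0.69340×0.95981×0.95271 = 0.380104 + 0.634059 = 1.014163.
Inverse-square distance factor (a/d)² = 1.0433² = 1.088475.
Q̄ = (S_0/π) × 1.088475 × [bracket] = (1361/π) × 1.088475 × 1.014163 = 478.2 W/m².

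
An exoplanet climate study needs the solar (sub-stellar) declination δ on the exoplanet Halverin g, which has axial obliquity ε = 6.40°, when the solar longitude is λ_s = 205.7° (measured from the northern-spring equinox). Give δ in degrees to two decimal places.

sin δ = sin ε · sin λ_s = sin 6.40° × sin 205.7° = -0.048340.
δ = arcsin(-0.048340) = -2.77°.

δ = -2.77°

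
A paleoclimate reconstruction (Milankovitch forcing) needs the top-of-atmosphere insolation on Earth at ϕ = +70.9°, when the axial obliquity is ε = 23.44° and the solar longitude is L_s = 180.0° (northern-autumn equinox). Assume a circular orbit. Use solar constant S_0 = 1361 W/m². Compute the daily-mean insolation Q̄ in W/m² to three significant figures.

Solar declination: sin δ = sin ε · sin L_s = sin 23.44° × sin 180.0° = 0.00000, so δ = +0.000°.
cos h₀ = −tan(+70.9°) tan(+0.000°) = -0.0000, h₀ = 1.5708 rad.
Bracket: h₀ sin ϕ sin δ + cos ϕ cos δ sin h₀ = 1.5708×0.94495×0.00000 + 0.32722×1.00000×1.00000 = 0.000000 + 0.327220 = 0.327220.
Q̄ = (S_0/π) × [bracket] = (1361/π) × 0.327220 = 141.8 W/m².

Q̄ ≈ 142 W/m²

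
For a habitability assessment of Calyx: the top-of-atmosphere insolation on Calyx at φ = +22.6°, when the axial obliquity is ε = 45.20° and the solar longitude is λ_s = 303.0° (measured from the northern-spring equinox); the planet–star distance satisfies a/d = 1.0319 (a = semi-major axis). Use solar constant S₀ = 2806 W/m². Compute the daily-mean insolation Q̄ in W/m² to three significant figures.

Q̄ ≈ 398 W/m²

Solar declination: sin δ = sin ε · sin λ_s = sin 45.20° × sin 303.0° = -0.59510, so δ = -36.519°.
cos H₀ = −tan(+22.6°) tan(-36.519°) = 0.3082, H₀ = 1.2575 rad.
Bracket: H₀ sin φ sin δ + cos φ cos δ sin H₀ = 1.2575×0.38430×-0.59510 + 0.92321×0.80365×0.95131 = -0.287586 + 0.705813 = 0.418227.
Inverse-square distance factor (a/d)² = 1.0319² = 1.064818.
Q̄ = (S₀/π) × 1.064818 × [bracket] = (2806/π) × 1.064818 × 0.418227 = 397.8 W/m².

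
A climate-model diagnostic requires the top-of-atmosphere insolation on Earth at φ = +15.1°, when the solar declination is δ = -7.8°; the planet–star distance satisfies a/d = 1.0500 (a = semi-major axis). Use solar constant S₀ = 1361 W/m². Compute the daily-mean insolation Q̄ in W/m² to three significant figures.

Q̄ ≈ 431 W/m²

cos H₀ = −tan(+15.1°) tan(-7.800°) = 0.0370, H₀ = 1.5338 rad.
Bracket: H₀ sin φ sin δ + cos φ cos δ sin H₀ = 1.5338×0.26050×-0.13572 + 0.96547×0.99075×0.99932 = -0.054228 + 0.955889 = 0.901661.
Inverse-square distance factor (a/d)² = 1.0500² = 1.102500.
Q̄ = (S₀/π) × 1.102500 × [bracket] = (1361/π) × 1.102500 × 0.901661 = 430.7 W/m².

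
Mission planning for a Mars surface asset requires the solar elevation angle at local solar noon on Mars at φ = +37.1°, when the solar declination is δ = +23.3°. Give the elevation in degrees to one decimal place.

At local noon the hour angle is zero, so the zenith angle equals |φ − δ| = |+37.1° − (+23.300°)| = 13.800°.
Elevation = 90° − 13.800° = 76.2°.

76.2°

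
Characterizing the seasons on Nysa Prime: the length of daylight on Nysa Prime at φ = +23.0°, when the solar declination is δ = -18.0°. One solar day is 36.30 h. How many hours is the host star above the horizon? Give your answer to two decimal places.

16.55 h

cos H₀ = −tan φ · tan δ = −tan(+23.0°) × tan(-18.000°) = 0.1379, so H₀ = 1.4324 rad = 82.07°.
Daylight = 2H₀/(2π) × 36.30 h = (1.4324/π) × 36.30 = 16.55 h.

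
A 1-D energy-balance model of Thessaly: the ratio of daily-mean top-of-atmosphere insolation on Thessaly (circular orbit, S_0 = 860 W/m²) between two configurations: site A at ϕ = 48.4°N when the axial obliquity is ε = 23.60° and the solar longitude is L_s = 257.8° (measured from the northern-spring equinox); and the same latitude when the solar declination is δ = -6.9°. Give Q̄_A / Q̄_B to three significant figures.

— Configuration A (ϕ=+48.4°):
Solar declination: sin δ = sin ε · sin L_s = sin 23.60° × sin 257.8° = -0.39131, so δ = -23.036°.
cos h₀ = −tan(+48.4°) tan(-23.036°) = 0.4789, h₀ = 1.0714 rad.
Bracket: h₀ sin ϕ sin δ + cos ϕ cos δ sin h₀ = 1.0714×0.74780×-0.39131 + 0.66393×0.92026×0.87785 = -0.313515 + 0.536356 = 0.222841.
Q̄ = (S_0/π) × [bracket] = (860/π) × 0.222841 = 61.002 W/m².
— Configuration B (ϕ=+48.4°):
cos h₀ = −tan(+48.4°) tan(-6.900°) = 0.1363, h₀ = 1.4341 rad.
Bracket: h₀ sin ϕ sin δ + cos ϕ cos δ sin h₀ = 1.4341×0.74780×-0.12014 + 0.66393×0.99276×0.99067 = -0.128841 + 0.652974 = 0.524133.
Q̄ = (S_0/π) × [bracket] = (860/π) × 0.524133 = 143.48 W/m².
Ratio Q̄_A / Q̄_B = 61.002 / 143.48 = 0.4252.

Q̄_A / Q̄_B ≈ 0.425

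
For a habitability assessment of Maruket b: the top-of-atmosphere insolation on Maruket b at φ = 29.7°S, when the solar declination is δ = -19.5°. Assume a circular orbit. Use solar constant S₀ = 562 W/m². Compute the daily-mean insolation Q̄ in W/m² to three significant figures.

cos H₀ = −tan(-29.7°) tan(-19.500°) = -0.2020, H₀ = 1.7742 rad.
Bracket: H₀ sin φ sin δ + cos φ cos δ sin H₀ = 1.7742×-0.49546×-0.33381 + 0.86863×0.94264×0.97939 = 0.293434 + 0.801930 = 1.095364.
Q̄ = (S₀/π) × [bracket] = (562/π) × 1.095364 = 195.9 W/m².

Q̄ ≈ 196 W/m²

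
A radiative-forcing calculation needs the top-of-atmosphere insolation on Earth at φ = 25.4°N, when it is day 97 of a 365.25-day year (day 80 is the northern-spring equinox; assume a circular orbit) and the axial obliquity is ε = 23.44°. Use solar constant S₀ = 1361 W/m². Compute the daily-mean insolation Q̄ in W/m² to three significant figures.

Solar longitude: λ_s = 360° × (97 − 80)/365.25 = 16.756°.
sin δ = sin 23.44° × sin 16.756° = 0.11468, so δ = +6.585°.
cos H₀ = −tan(+25.4°) tan(+6.585°) = -0.0548, H₀ = 1.6256 rad.
Bracket: H₀ sin φ sin δ + cos φ cos δ sin H₀ = 1.6256×0.42894×0.11468 + 0.90334×0.99340×0.99850 = 0.079965 + 0.896032 = 0.975997.
Q̄ = (S₀/π) × [bracket] = (1361/π) × 0.975997 = 422.8 W/m².

Q̄ ≈ 423 W/m²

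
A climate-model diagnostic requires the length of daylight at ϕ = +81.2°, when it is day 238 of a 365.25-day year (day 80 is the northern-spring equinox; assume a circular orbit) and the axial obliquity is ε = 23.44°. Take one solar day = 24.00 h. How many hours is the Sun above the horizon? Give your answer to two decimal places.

24.00 h

Solar longitude: L_s = 360° × (238 − 80)/365.25 = 155.729°.
sin δ = sin 23.44° × sin 155.729° = 0.16351, so δ = +9.411°.
Sunrise equation: cos h₀ = −tan ϕ · tan δ = -1.0706 ≤ −1, so the Sun never sets (polar day) and h₀ = π.
Daylight = 2h₀/(2π) × 24.00 h = (3.1416/π) × 24.00 = 24.00 h.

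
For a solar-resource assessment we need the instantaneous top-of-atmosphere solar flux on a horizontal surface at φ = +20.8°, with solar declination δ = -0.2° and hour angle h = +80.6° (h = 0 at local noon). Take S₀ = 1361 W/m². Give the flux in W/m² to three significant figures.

cos θ_z = sin φ sin δ + cos φ cos δ cos h = -0.001240 + 0.152680 = 0.151440.
Flux = S₀ · cos θ_z = 1361 × 0.151440 = 206.1 W/m².

206 W/m²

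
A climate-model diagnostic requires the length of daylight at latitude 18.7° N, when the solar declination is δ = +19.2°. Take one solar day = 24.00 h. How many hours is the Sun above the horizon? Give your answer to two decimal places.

12.90 h

cos h₀ = −tan ϕ · tan δ = −tan(+18.7°) × tan(+19.200°) = -0.1179, so h₀ = 1.6889 rad = 96.77°.
Daylight = 2h₀/(2π) × 24.00 h = (1.6889/π) × 24.00 = 12.90 h.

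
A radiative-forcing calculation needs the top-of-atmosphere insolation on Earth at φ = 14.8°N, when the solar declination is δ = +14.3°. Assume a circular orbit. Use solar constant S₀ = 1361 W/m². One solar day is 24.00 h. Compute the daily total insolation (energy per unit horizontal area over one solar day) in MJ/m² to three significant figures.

cos H₀ = −tan(+14.8°) tan(+14.300°) = -0.0673, H₀ = 1.6382 rad.
Bracket: H₀ sin φ sin δ + cos φ cos δ sin H₀ = 1.6382×0.25545×0.24700 + 0.96682×0.96902×0.99773 = 0.103364 + 0.934741 = 1.038105.
Q̄ = (S₀/π) × [bracket] = (1361/π) × 1.038105 = 449.73 W/m².
Daily total = Q̄ × 24.00 h × 3600 s/h = 449.73 × 24.00 × 3600 / 10⁶ = 38.86 MJ/m².

38.9 MJ/m²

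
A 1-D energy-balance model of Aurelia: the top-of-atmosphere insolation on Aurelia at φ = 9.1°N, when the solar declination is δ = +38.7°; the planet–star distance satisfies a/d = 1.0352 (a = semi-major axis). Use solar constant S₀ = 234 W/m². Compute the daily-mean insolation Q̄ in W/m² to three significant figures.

cos H₀ = −tan(+9.1°) tan(+38.700°) = -0.1283, H₀ = 1.6995 rad.
Bracket: H₀ sin φ sin δ + cos φ cos δ sin H₀ = 1.6995×0.15816×0.62524 + 0.98741×0.78043×0.99173 = 0.168060 + 0.764231 = 0.932291.
Inverse-square distance factor (a/d)² = 1.0352² = 1.071639.
Q̄ = (S₀/π) × 1.071639 × [bracket] = (234/π) × 1.071639 × 0.932291 = 74.42 W/m².

Q̄ ≈ 74.4 W/m²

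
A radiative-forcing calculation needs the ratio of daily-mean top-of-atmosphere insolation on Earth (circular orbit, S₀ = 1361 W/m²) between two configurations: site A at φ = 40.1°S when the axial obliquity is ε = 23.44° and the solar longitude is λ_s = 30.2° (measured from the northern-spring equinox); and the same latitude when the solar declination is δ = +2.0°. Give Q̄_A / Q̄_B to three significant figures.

— Configuration A (φ=-40.1°):
Solar declination: sin δ = sin ε · sin λ_s = sin 23.44° × sin 30.2° = 0.20010, so δ = +11.543°.
cos H₀ = −tan(-40.1°) tan(+11.543°) = 0.1720, H₀ = 1.3980 rad.
Bracket: H₀ sin φ sin δ + cos φ cos δ sin H₀ = 1.3980×-0.64412×0.20010 + 0.76492×0.97978×0.98510 = -0.180186 + 0.738286 = 0.558100.
Q̄ = (S₀/π) × [bracket] = (1361/π) × 0.558100 = 241.78 W/m².
— Configuration B (φ=-40.1°):
cos H₀ = −tan(-40.1°) tan(+2.000°) = 0.0294, H₀ = 1.5414 rad.
Bracket: H₀ sin φ sin δ + cos φ cos δ sin H₀ = 1.5414×-0.64412×0.03490 + 0.76492×0.99939×0.99957 = -0.034650 + 0.764125 = 0.729475.
Q̄ = (S₀/π) × [bracket] = (1361/π) × 0.729475 = 316.02 W/m².
Ratio Q̄_A / Q̄_B = 241.78 / 316.02 = 0.7651.

Q̄_A / Q̄_B ≈ 0.765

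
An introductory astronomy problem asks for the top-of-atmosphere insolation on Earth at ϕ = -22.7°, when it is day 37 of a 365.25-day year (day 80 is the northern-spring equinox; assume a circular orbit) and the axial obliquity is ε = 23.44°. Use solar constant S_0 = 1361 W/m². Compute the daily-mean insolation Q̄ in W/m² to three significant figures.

Solar longitude: L_s = 360° × (37 − 80)/365.25 = -42.382°, i.e. -42.382° + 360° = 317.618°.
sin δ = sin 23.44° × sin 317.618° = -0.26814, so δ = -15.553°.
cos h₀ = −tan(-22.7°) tan(-15.553°) = -0.1164, h₀ = 1.6875 rad.
Bracket: h₀ sin ϕ sin δ + cos ϕ cos δ sin h₀ = 1.6875×-0.38591×-0.26814 + 0.92254×0.96338×0.99320 = 0.174619 + 0.882713 = 1.057332.
Q̄ = (S_0/π) × [bracket] = (1361/π) × 1.057332 = 458.1 W/m².

Q̄ ≈ 458 W/m²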